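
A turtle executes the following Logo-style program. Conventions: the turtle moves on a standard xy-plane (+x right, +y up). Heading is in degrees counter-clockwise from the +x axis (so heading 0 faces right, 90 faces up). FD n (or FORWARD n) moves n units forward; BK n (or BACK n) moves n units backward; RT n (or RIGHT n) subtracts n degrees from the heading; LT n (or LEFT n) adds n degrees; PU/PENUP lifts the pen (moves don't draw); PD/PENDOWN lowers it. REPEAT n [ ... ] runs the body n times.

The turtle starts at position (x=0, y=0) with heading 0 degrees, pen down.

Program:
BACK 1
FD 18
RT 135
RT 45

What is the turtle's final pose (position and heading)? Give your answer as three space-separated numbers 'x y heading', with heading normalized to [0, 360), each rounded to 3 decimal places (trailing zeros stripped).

Answer: 17 0 180

Derivation:
Executing turtle program step by step:
Start: pos=(0,0), heading=0, pen down
BK 1: (0,0) -> (-1,0) [heading=0, draw]
FD 18: (-1,0) -> (17,0) [heading=0, draw]
RT 135: heading 0 -> 225
RT 45: heading 225 -> 180
Final: pos=(17,0), heading=180, 2 segment(s) drawn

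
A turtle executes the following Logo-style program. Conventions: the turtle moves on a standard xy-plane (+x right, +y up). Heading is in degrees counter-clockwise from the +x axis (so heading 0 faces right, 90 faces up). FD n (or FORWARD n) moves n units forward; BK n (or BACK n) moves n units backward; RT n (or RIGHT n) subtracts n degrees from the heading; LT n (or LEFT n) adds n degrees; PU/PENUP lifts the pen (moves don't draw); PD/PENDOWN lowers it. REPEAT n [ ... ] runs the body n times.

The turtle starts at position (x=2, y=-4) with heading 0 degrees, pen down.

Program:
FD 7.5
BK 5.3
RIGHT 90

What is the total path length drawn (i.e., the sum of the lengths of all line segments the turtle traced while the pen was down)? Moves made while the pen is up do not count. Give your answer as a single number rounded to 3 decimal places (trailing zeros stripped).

Executing turtle program step by step:
Start: pos=(2,-4), heading=0, pen down
FD 7.5: (2,-4) -> (9.5,-4) [heading=0, draw]
BK 5.3: (9.5,-4) -> (4.2,-4) [heading=0, draw]
RT 90: heading 0 -> 270
Final: pos=(4.2,-4), heading=270, 2 segment(s) drawn

Segment lengths:
  seg 1: (2,-4) -> (9.5,-4), length = 7.5
  seg 2: (9.5,-4) -> (4.2,-4), length = 5.3
Total = 12.8

Answer: 12.8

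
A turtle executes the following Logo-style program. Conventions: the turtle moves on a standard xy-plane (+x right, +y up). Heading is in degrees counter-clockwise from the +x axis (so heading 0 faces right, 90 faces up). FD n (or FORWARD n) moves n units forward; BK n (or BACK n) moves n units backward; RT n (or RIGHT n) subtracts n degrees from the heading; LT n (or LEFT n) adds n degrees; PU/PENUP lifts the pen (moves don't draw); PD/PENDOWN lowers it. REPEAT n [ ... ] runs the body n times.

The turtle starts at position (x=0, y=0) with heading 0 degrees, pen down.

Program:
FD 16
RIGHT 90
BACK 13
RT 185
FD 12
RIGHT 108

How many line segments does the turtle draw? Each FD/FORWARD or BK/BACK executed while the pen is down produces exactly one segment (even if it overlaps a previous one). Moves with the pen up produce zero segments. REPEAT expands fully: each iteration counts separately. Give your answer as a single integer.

Executing turtle program step by step:
Start: pos=(0,0), heading=0, pen down
FD 16: (0,0) -> (16,0) [heading=0, draw]
RT 90: heading 0 -> 270
BK 13: (16,0) -> (16,13) [heading=270, draw]
RT 185: heading 270 -> 85
FD 12: (16,13) -> (17.046,24.954) [heading=85, draw]
RT 108: heading 85 -> 337
Final: pos=(17.046,24.954), heading=337, 3 segment(s) drawn
Segments drawn: 3

Answer: 3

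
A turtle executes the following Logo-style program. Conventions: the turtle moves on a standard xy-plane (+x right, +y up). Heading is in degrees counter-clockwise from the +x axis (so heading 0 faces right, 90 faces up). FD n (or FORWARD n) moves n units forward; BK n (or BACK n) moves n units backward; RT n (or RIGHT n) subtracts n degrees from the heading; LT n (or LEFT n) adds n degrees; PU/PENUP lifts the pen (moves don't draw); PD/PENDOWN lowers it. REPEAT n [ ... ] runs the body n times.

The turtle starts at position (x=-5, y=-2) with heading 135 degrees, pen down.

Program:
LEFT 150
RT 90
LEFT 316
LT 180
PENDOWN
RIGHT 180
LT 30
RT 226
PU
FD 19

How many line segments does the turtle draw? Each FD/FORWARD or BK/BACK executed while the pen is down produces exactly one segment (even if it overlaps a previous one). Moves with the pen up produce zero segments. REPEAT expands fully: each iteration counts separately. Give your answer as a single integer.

Executing turtle program step by step:
Start: pos=(-5,-2), heading=135, pen down
LT 150: heading 135 -> 285
RT 90: heading 285 -> 195
LT 316: heading 195 -> 151
LT 180: heading 151 -> 331
PD: pen down
RT 180: heading 331 -> 151
LT 30: heading 151 -> 181
RT 226: heading 181 -> 315
PU: pen up
FD 19: (-5,-2) -> (8.435,-15.435) [heading=315, move]
Final: pos=(8.435,-15.435), heading=315, 0 segment(s) drawn
Segments drawn: 0

Answer: 0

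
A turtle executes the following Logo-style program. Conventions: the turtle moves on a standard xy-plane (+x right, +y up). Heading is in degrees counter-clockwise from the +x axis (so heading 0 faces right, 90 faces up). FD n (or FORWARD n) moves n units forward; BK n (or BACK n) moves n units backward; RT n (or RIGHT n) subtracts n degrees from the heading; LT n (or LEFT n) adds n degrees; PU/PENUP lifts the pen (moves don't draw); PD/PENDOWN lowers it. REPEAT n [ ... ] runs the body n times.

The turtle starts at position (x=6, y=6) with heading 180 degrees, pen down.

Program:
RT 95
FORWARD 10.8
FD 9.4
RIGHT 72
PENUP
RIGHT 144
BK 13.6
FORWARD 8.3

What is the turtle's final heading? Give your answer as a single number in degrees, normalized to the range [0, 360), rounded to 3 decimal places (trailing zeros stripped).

Executing turtle program step by step:
Start: pos=(6,6), heading=180, pen down
RT 95: heading 180 -> 85
FD 10.8: (6,6) -> (6.941,16.759) [heading=85, draw]
FD 9.4: (6.941,16.759) -> (7.761,26.123) [heading=85, draw]
RT 72: heading 85 -> 13
PU: pen up
RT 144: heading 13 -> 229
BK 13.6: (7.761,26.123) -> (16.683,36.387) [heading=229, move]
FD 8.3: (16.683,36.387) -> (11.238,30.123) [heading=229, move]
Final: pos=(11.238,30.123), heading=229, 2 segment(s) drawn

Answer: 229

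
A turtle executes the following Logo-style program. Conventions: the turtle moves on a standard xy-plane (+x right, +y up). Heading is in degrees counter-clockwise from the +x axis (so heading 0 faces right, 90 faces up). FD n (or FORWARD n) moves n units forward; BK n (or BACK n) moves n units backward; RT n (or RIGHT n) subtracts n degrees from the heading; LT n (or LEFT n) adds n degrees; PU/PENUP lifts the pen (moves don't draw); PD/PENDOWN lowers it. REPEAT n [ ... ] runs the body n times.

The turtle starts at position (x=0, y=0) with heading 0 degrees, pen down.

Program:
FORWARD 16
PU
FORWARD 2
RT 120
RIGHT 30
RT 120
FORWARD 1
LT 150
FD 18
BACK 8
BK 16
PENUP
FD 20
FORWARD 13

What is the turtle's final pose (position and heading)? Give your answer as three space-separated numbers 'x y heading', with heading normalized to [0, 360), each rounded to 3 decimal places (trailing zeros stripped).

Answer: 4.5 -22.383 240

Derivation:
Executing turtle program step by step:
Start: pos=(0,0), heading=0, pen down
FD 16: (0,0) -> (16,0) [heading=0, draw]
PU: pen up
FD 2: (16,0) -> (18,0) [heading=0, move]
RT 120: heading 0 -> 240
RT 30: heading 240 -> 210
RT 120: heading 210 -> 90
FD 1: (18,0) -> (18,1) [heading=90, move]
LT 150: heading 90 -> 240
FD 18: (18,1) -> (9,-14.588) [heading=240, move]
BK 8: (9,-14.588) -> (13,-7.66) [heading=240, move]
BK 16: (13,-7.66) -> (21,6.196) [heading=240, move]
PU: pen up
FD 20: (21,6.196) -> (11,-11.124) [heading=240, move]
FD 13: (11,-11.124) -> (4.5,-22.383) [heading=240, move]
Final: pos=(4.5,-22.383), heading=240, 1 segment(s) drawn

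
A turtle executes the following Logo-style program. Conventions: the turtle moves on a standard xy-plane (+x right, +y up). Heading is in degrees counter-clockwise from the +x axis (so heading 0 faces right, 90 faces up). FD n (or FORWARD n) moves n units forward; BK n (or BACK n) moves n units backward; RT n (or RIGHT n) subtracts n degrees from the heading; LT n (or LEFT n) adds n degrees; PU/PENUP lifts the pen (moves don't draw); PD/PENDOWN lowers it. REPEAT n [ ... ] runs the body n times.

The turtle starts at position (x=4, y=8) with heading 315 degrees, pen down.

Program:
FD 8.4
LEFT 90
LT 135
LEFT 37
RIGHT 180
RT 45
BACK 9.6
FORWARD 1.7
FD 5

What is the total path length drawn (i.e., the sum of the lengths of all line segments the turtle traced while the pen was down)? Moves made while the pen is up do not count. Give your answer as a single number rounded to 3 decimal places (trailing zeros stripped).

Executing turtle program step by step:
Start: pos=(4,8), heading=315, pen down
FD 8.4: (4,8) -> (9.94,2.06) [heading=315, draw]
LT 90: heading 315 -> 45
LT 135: heading 45 -> 180
LT 37: heading 180 -> 217
RT 180: heading 217 -> 37
RT 45: heading 37 -> 352
BK 9.6: (9.94,2.06) -> (0.433,3.396) [heading=352, draw]
FD 1.7: (0.433,3.396) -> (2.117,3.16) [heading=352, draw]
FD 5: (2.117,3.16) -> (7.068,2.464) [heading=352, draw]
Final: pos=(7.068,2.464), heading=352, 4 segment(s) drawn

Segment lengths:
  seg 1: (4,8) -> (9.94,2.06), length = 8.4
  seg 2: (9.94,2.06) -> (0.433,3.396), length = 9.6
  seg 3: (0.433,3.396) -> (2.117,3.16), length = 1.7
  seg 4: (2.117,3.16) -> (7.068,2.464), length = 5
Total = 24.7

Answer: 24.7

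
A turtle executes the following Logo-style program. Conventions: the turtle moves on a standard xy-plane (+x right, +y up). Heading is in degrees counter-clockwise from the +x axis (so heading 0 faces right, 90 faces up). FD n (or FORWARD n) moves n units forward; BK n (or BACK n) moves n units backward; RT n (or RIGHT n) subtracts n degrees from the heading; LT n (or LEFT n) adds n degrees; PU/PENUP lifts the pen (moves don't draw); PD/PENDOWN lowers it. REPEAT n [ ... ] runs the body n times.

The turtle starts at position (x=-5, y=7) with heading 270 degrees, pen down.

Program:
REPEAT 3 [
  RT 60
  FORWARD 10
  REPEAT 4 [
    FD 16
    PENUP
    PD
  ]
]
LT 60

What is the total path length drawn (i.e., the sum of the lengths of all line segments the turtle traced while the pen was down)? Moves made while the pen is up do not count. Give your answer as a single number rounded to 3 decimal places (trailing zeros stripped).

Executing turtle program step by step:
Start: pos=(-5,7), heading=270, pen down
REPEAT 3 [
  -- iteration 1/3 --
  RT 60: heading 270 -> 210
  FD 10: (-5,7) -> (-13.66,2) [heading=210, draw]
  REPEAT 4 [
    -- iteration 1/4 --
    FD 16: (-13.66,2) -> (-27.517,-6) [heading=210, draw]
    PU: pen up
    PD: pen down
    -- iteration 2/4 --
    FD 16: (-27.517,-6) -> (-41.373,-14) [heading=210, draw]
    PU: pen up
    PD: pen down
    -- iteration 3/4 --
    FD 16: (-41.373,-14) -> (-55.229,-22) [heading=210, draw]
    PU: pen up
    PD: pen down
    -- iteration 4/4 --
    FD 16: (-55.229,-22) -> (-69.086,-30) [heading=210, draw]
    PU: pen up
    PD: pen down
  ]
  -- iteration 2/3 --
  RT 60: heading 210 -> 150
  FD 10: (-69.086,-30) -> (-77.746,-25) [heading=150, draw]
  REPEAT 4 [
    -- iteration 1/4 --
    FD 16: (-77.746,-25) -> (-91.603,-17) [heading=150, draw]
    PU: pen up
    PD: pen down
    -- iteration 2/4 --
    FD 16: (-91.603,-17) -> (-105.459,-9) [heading=150, draw]
    PU: pen up
    PD: pen down
    -- iteration 3/4 --
    FD 16: (-105.459,-9) -> (-119.315,-1) [heading=150, draw]
    PU: pen up
    PD: pen down
    -- iteration 4/4 --
    FD 16: (-119.315,-1) -> (-133.172,7) [heading=150, draw]
    PU: pen up
    PD: pen down
  ]
  -- iteration 3/3 --
  RT 60: heading 150 -> 90
  FD 10: (-133.172,7) -> (-133.172,17) [heading=90, draw]
  REPEAT 4 [
    -- iteration 1/4 --
    FD 16: (-133.172,17) -> (-133.172,33) [heading=90, draw]
    PU: pen up
    PD: pen down
    -- iteration 2/4 --
    FD 16: (-133.172,33) -> (-133.172,49) [heading=90, draw]
    PU: pen up
    PD: pen down
    -- iteration 3/4 --
    FD 16: (-133.172,49) -> (-133.172,65) [heading=90, draw]
    PU: pen up
    PD: pen down
    -- iteration 4/4 --
    FD 16: (-133.172,65) -> (-133.172,81) [heading=90, draw]
    PU: pen up
    PD: pen down
  ]
]
LT 60: heading 90 -> 150
Final: pos=(-133.172,81), heading=150, 15 segment(s) drawn

Segment lengths:
  seg 1: (-5,7) -> (-13.66,2), length = 10
  seg 2: (-13.66,2) -> (-27.517,-6), length = 16
  seg 3: (-27.517,-6) -> (-41.373,-14), length = 16
  seg 4: (-41.373,-14) -> (-55.229,-22), length = 16
  seg 5: (-55.229,-22) -> (-69.086,-30), length = 16
  seg 6: (-69.086,-30) -> (-77.746,-25), length = 10
  seg 7: (-77.746,-25) -> (-91.603,-17), length = 16
  seg 8: (-91.603,-17) -> (-105.459,-9), length = 16
  seg 9: (-105.459,-9) -> (-119.315,-1), length = 16
  seg 10: (-119.315,-1) -> (-133.172,7), length = 16
  seg 11: (-133.172,7) -> (-133.172,17), length = 10
  seg 12: (-133.172,17) -> (-133.172,33), length = 16
  seg 13: (-133.172,33) -> (-133.172,49), length = 16
  seg 14: (-133.172,49) -> (-133.172,65), length = 16
  seg 15: (-133.172,65) -> (-133.172,81), length = 16
Total = 222

Answer: 222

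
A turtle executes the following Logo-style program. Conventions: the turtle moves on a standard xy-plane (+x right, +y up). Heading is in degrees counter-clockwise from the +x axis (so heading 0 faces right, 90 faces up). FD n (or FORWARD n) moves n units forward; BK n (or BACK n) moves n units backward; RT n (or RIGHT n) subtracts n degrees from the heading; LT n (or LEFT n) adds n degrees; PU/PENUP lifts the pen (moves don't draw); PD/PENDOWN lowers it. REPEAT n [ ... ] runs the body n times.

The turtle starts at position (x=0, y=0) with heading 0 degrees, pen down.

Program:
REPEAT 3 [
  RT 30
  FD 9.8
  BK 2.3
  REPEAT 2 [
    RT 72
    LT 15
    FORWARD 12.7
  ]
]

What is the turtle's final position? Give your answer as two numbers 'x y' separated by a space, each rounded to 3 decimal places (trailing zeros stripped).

Executing turtle program step by step:
Start: pos=(0,0), heading=0, pen down
REPEAT 3 [
  -- iteration 1/3 --
  RT 30: heading 0 -> 330
  FD 9.8: (0,0) -> (8.487,-4.9) [heading=330, draw]
  BK 2.3: (8.487,-4.9) -> (6.495,-3.75) [heading=330, draw]
  REPEAT 2 [
    -- iteration 1/2 --
    RT 72: heading 330 -> 258
    LT 15: heading 258 -> 273
    FD 12.7: (6.495,-3.75) -> (7.16,-16.433) [heading=273, draw]
    -- iteration 2/2 --
    RT 72: heading 273 -> 201
    LT 15: heading 201 -> 216
    FD 12.7: (7.16,-16.433) -> (-3.115,-23.897) [heading=216, draw]
  ]
  -- iteration 2/3 --
  RT 30: heading 216 -> 186
  FD 9.8: (-3.115,-23.897) -> (-12.861,-24.922) [heading=186, draw]
  BK 2.3: (-12.861,-24.922) -> (-10.574,-24.681) [heading=186, draw]
  REPEAT 2 [
    -- iteration 1/2 --
    RT 72: heading 186 -> 114
    LT 15: heading 114 -> 129
    FD 12.7: (-10.574,-24.681) -> (-18.566,-14.812) [heading=129, draw]
    -- iteration 2/2 --
    RT 72: heading 129 -> 57
    LT 15: heading 57 -> 72
    FD 12.7: (-18.566,-14.812) -> (-14.641,-2.733) [heading=72, draw]
  ]
  -- iteration 3/3 --
  RT 30: heading 72 -> 42
  FD 9.8: (-14.641,-2.733) -> (-7.359,3.824) [heading=42, draw]
  BK 2.3: (-7.359,3.824) -> (-9.068,2.285) [heading=42, draw]
  REPEAT 2 [
    -- iteration 1/2 --
    RT 72: heading 42 -> 330
    LT 15: heading 330 -> 345
    FD 12.7: (-9.068,2.285) -> (3.199,-1.002) [heading=345, draw]
    -- iteration 2/2 --
    RT 72: heading 345 -> 273
    LT 15: heading 273 -> 288
    FD 12.7: (3.199,-1.002) -> (7.124,-13.08) [heading=288, draw]
  ]
]
Final: pos=(7.124,-13.08), heading=288, 12 segment(s) drawn

Answer: 7.124 -13.08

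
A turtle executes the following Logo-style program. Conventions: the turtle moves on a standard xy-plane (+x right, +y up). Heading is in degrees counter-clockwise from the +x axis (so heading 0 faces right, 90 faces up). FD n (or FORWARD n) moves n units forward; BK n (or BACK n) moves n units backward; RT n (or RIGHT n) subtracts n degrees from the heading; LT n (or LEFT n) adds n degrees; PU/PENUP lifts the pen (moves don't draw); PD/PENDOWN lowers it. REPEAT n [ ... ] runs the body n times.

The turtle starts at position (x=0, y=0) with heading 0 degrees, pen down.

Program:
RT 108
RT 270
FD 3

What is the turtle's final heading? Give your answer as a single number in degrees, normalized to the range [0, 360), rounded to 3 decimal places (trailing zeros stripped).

Executing turtle program step by step:
Start: pos=(0,0), heading=0, pen down
RT 108: heading 0 -> 252
RT 270: heading 252 -> 342
FD 3: (0,0) -> (2.853,-0.927) [heading=342, draw]
Final: pos=(2.853,-0.927), heading=342, 1 segment(s) drawn

Answer: 342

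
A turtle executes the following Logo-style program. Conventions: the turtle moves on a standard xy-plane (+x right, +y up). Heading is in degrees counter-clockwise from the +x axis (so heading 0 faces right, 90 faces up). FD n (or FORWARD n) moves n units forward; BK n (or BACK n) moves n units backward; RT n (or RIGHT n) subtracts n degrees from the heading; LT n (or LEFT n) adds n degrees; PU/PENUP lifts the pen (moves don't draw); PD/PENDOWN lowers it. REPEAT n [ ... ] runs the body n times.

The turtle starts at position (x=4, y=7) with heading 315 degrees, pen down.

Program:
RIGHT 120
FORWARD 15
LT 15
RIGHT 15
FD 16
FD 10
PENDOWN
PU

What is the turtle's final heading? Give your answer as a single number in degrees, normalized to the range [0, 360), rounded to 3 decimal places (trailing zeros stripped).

Executing turtle program step by step:
Start: pos=(4,7), heading=315, pen down
RT 120: heading 315 -> 195
FD 15: (4,7) -> (-10.489,3.118) [heading=195, draw]
LT 15: heading 195 -> 210
RT 15: heading 210 -> 195
FD 16: (-10.489,3.118) -> (-25.944,-1.023) [heading=195, draw]
FD 10: (-25.944,-1.023) -> (-35.603,-3.612) [heading=195, draw]
PD: pen down
PU: pen up
Final: pos=(-35.603,-3.612), heading=195, 3 segment(s) drawn

Answer: 195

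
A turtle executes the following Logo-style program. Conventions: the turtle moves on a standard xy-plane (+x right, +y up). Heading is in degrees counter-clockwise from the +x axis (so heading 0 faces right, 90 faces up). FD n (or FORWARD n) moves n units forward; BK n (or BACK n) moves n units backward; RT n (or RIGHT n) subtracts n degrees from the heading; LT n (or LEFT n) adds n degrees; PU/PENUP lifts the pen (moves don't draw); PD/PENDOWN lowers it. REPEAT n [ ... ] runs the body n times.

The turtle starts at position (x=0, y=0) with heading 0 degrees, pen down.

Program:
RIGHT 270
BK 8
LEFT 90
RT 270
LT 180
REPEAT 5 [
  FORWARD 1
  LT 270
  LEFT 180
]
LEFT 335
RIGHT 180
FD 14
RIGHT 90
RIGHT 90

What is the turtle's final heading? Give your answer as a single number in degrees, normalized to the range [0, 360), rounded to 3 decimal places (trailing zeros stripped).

Executing turtle program step by step:
Start: pos=(0,0), heading=0, pen down
RT 270: heading 0 -> 90
BK 8: (0,0) -> (0,-8) [heading=90, draw]
LT 90: heading 90 -> 180
RT 270: heading 180 -> 270
LT 180: heading 270 -> 90
REPEAT 5 [
  -- iteration 1/5 --
  FD 1: (0,-8) -> (0,-7) [heading=90, draw]
  LT 270: heading 90 -> 0
  LT 180: heading 0 -> 180
  -- iteration 2/5 --
  FD 1: (0,-7) -> (-1,-7) [heading=180, draw]
  LT 270: heading 180 -> 90
  LT 180: heading 90 -> 270
  -- iteration 3/5 --
  FD 1: (-1,-7) -> (-1,-8) [heading=270, draw]
  LT 270: heading 270 -> 180
  LT 180: heading 180 -> 0
  -- iteration 4/5 --
  FD 1: (-1,-8) -> (0,-8) [heading=0, draw]
  LT 270: heading 0 -> 270
  LT 180: heading 270 -> 90
  -- iteration 5/5 --
  FD 1: (0,-8) -> (0,-7) [heading=90, draw]
  LT 270: heading 90 -> 0
  LT 180: heading 0 -> 180
]
LT 335: heading 180 -> 155
RT 180: heading 155 -> 335
FD 14: (0,-7) -> (12.688,-12.917) [heading=335, draw]
RT 90: heading 335 -> 245
RT 90: heading 245 -> 155
Final: pos=(12.688,-12.917), heading=155, 7 segment(s) drawn

Answer: 155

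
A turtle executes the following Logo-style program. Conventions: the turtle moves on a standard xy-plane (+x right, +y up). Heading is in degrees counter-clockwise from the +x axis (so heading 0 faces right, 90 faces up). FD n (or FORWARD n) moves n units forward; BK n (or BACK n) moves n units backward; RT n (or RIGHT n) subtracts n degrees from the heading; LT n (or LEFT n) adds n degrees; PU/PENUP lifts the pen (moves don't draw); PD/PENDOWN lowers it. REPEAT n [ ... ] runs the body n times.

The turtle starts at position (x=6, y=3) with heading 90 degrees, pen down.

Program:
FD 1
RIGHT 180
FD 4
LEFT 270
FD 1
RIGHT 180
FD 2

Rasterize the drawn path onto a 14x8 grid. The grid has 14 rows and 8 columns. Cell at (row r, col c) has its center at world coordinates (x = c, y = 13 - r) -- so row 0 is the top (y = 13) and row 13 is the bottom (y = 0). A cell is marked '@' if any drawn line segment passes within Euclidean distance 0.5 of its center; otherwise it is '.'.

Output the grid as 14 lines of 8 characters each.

Segment 0: (6,3) -> (6,4)
Segment 1: (6,4) -> (6,0)
Segment 2: (6,0) -> (5,0)
Segment 3: (5,0) -> (7,0)

Answer: ........
........
........
........
........
........
........
........
........
......@.
......@.
......@.
......@.
.....@@@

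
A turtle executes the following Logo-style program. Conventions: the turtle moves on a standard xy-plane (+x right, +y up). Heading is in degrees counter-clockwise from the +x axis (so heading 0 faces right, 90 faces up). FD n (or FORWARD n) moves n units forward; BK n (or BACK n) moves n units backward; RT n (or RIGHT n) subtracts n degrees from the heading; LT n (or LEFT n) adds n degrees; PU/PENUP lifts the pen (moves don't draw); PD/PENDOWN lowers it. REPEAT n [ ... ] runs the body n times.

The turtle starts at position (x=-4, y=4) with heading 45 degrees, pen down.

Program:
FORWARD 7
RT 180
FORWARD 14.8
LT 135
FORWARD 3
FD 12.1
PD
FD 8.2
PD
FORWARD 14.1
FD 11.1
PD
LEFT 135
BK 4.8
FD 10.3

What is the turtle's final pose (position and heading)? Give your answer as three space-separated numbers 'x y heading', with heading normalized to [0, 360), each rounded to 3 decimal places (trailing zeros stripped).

Executing turtle program step by step:
Start: pos=(-4,4), heading=45, pen down
FD 7: (-4,4) -> (0.95,8.95) [heading=45, draw]
RT 180: heading 45 -> 225
FD 14.8: (0.95,8.95) -> (-9.515,-1.515) [heading=225, draw]
LT 135: heading 225 -> 0
FD 3: (-9.515,-1.515) -> (-6.515,-1.515) [heading=0, draw]
FD 12.1: (-6.515,-1.515) -> (5.585,-1.515) [heading=0, draw]
PD: pen down
FD 8.2: (5.585,-1.515) -> (13.785,-1.515) [heading=0, draw]
PD: pen down
FD 14.1: (13.785,-1.515) -> (27.885,-1.515) [heading=0, draw]
FD 11.1: (27.885,-1.515) -> (38.985,-1.515) [heading=0, draw]
PD: pen down
LT 135: heading 0 -> 135
BK 4.8: (38.985,-1.515) -> (42.379,-4.91) [heading=135, draw]
FD 10.3: (42.379,-4.91) -> (35.095,2.374) [heading=135, draw]
Final: pos=(35.095,2.374), heading=135, 9 segment(s) drawn

Answer: 35.095 2.374 135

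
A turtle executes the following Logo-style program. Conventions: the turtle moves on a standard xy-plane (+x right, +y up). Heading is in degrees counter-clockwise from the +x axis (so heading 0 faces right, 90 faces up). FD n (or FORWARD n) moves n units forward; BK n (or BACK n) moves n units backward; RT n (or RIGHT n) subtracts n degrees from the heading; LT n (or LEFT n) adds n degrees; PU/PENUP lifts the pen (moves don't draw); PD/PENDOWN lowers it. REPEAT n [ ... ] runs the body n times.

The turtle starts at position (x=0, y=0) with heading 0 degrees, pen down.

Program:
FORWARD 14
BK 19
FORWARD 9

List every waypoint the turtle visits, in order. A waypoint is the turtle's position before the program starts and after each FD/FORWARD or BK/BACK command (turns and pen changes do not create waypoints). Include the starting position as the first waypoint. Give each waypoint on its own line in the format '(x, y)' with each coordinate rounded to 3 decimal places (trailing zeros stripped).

Answer: (0, 0)
(14, 0)
(-5, 0)
(4, 0)

Derivation:
Executing turtle program step by step:
Start: pos=(0,0), heading=0, pen down
FD 14: (0,0) -> (14,0) [heading=0, draw]
BK 19: (14,0) -> (-5,0) [heading=0, draw]
FD 9: (-5,0) -> (4,0) [heading=0, draw]
Final: pos=(4,0), heading=0, 3 segment(s) drawn
Waypoints (4 total):
(0, 0)
(14, 0)
(-5, 0)
(4, 0)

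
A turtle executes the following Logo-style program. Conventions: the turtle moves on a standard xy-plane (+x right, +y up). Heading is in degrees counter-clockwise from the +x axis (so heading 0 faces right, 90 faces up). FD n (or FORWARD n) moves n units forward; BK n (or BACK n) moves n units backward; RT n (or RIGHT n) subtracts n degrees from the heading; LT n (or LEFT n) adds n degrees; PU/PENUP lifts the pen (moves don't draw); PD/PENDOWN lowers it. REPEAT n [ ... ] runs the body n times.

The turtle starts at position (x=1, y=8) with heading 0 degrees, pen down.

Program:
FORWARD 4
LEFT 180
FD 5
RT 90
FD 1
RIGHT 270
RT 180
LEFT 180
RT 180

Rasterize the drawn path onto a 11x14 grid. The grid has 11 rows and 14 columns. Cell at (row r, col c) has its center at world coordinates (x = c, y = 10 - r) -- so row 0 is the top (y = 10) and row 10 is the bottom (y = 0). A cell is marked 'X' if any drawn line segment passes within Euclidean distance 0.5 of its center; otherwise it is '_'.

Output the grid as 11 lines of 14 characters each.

Answer: ______________
X_____________
XXXXXX________
______________
______________
______________
______________
______________
______________
______________
______________

Derivation:
Segment 0: (1,8) -> (5,8)
Segment 1: (5,8) -> (0,8)
Segment 2: (0,8) -> (0,9)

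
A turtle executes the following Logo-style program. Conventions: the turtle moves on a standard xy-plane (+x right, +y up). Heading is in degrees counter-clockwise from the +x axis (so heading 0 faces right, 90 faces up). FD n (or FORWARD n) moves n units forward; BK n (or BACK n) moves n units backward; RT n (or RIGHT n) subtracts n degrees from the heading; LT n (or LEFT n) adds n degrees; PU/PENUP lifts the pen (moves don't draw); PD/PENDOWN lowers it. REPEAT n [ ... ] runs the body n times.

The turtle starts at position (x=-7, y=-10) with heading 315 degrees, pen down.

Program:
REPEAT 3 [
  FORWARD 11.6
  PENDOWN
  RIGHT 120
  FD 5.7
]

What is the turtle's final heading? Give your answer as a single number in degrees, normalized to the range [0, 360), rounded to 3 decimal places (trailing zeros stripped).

Answer: 315

Derivation:
Executing turtle program step by step:
Start: pos=(-7,-10), heading=315, pen down
REPEAT 3 [
  -- iteration 1/3 --
  FD 11.6: (-7,-10) -> (1.202,-18.202) [heading=315, draw]
  PD: pen down
  RT 120: heading 315 -> 195
  FD 5.7: (1.202,-18.202) -> (-4.303,-19.678) [heading=195, draw]
  -- iteration 2/3 --
  FD 11.6: (-4.303,-19.678) -> (-15.508,-22.68) [heading=195, draw]
  PD: pen down
  RT 120: heading 195 -> 75
  FD 5.7: (-15.508,-22.68) -> (-14.033,-17.174) [heading=75, draw]
  -- iteration 3/3 --
  FD 11.6: (-14.033,-17.174) -> (-11.031,-5.969) [heading=75, draw]
  PD: pen down
  RT 120: heading 75 -> 315
  FD 5.7: (-11.031,-5.969) -> (-7,-10) [heading=315, draw]
]
Final: pos=(-7,-10), heading=315, 6 segment(s) drawn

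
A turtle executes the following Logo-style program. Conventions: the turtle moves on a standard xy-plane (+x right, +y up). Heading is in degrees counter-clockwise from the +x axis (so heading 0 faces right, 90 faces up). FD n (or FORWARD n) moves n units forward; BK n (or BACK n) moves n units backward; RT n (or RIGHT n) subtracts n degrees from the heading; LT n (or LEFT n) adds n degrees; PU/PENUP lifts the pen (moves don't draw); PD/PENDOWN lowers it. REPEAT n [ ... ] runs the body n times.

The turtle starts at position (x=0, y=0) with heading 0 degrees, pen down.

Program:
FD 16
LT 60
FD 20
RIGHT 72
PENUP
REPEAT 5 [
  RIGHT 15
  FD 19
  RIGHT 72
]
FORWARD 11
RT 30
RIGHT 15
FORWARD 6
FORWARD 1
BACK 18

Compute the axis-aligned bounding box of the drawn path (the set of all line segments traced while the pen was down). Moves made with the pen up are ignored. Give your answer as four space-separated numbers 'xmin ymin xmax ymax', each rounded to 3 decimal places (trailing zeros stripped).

Executing turtle program step by step:
Start: pos=(0,0), heading=0, pen down
FD 16: (0,0) -> (16,0) [heading=0, draw]
LT 60: heading 0 -> 60
FD 20: (16,0) -> (26,17.321) [heading=60, draw]
RT 72: heading 60 -> 348
PU: pen up
REPEAT 5 [
  -- iteration 1/5 --
  RT 15: heading 348 -> 333
  FD 19: (26,17.321) -> (42.929,8.695) [heading=333, move]
  RT 72: heading 333 -> 261
  -- iteration 2/5 --
  RT 15: heading 261 -> 246
  FD 19: (42.929,8.695) -> (35.201,-8.663) [heading=246, move]
  RT 72: heading 246 -> 174
  -- iteration 3/5 --
  RT 15: heading 174 -> 159
  FD 19: (35.201,-8.663) -> (17.463,-1.854) [heading=159, move]
  RT 72: heading 159 -> 87
  -- iteration 4/5 --
  RT 15: heading 87 -> 72
  FD 19: (17.463,-1.854) -> (23.334,16.216) [heading=72, move]
  RT 72: heading 72 -> 0
  -- iteration 5/5 --
  RT 15: heading 0 -> 345
  FD 19: (23.334,16.216) -> (41.687,11.299) [heading=345, move]
  RT 72: heading 345 -> 273
]
FD 11: (41.687,11.299) -> (42.263,0.314) [heading=273, move]
RT 30: heading 273 -> 243
RT 15: heading 243 -> 228
FD 6: (42.263,0.314) -> (38.248,-4.145) [heading=228, move]
FD 1: (38.248,-4.145) -> (37.579,-4.888) [heading=228, move]
BK 18: (37.579,-4.888) -> (49.623,8.488) [heading=228, move]
Final: pos=(49.623,8.488), heading=228, 2 segment(s) drawn

Segment endpoints: x in {0, 16, 26}, y in {0, 17.321}
xmin=0, ymin=0, xmax=26, ymax=17.321

Answer: 0 0 26 17.321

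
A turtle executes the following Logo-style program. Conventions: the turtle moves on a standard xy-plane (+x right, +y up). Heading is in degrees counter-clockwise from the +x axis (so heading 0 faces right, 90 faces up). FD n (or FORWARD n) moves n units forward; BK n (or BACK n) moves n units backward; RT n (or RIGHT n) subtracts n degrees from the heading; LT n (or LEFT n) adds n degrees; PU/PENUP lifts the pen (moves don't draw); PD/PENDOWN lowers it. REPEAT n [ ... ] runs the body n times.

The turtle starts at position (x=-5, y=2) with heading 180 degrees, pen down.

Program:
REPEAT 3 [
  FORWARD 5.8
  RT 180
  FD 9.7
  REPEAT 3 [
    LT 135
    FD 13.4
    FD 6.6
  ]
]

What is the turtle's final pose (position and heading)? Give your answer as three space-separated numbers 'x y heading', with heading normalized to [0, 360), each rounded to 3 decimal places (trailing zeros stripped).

Executing turtle program step by step:
Start: pos=(-5,2), heading=180, pen down
REPEAT 3 [
  -- iteration 1/3 --
  FD 5.8: (-5,2) -> (-10.8,2) [heading=180, draw]
  RT 180: heading 180 -> 0
  FD 9.7: (-10.8,2) -> (-1.1,2) [heading=0, draw]
  REPEAT 3 [
    -- iteration 1/3 --
    LT 135: heading 0 -> 135
    FD 13.4: (-1.1,2) -> (-10.575,11.475) [heading=135, draw]
    FD 6.6: (-10.575,11.475) -> (-15.242,16.142) [heading=135, draw]
    -- iteration 2/3 --
    LT 135: heading 135 -> 270
    FD 13.4: (-15.242,16.142) -> (-15.242,2.742) [heading=270, draw]
    FD 6.6: (-15.242,2.742) -> (-15.242,-3.858) [heading=270, draw]
    -- iteration 3/3 --
    LT 135: heading 270 -> 45
    FD 13.4: (-15.242,-3.858) -> (-5.767,5.617) [heading=45, draw]
    FD 6.6: (-5.767,5.617) -> (-1.1,10.284) [heading=45, draw]
  ]
  -- iteration 2/3 --
  FD 5.8: (-1.1,10.284) -> (3.001,14.385) [heading=45, draw]
  RT 180: heading 45 -> 225
  FD 9.7: (3.001,14.385) -> (-3.858,7.527) [heading=225, draw]
  REPEAT 3 [
    -- iteration 1/3 --
    LT 135: heading 225 -> 0
    FD 13.4: (-3.858,7.527) -> (9.542,7.527) [heading=0, draw]
    FD 6.6: (9.542,7.527) -> (16.142,7.527) [heading=0, draw]
    -- iteration 2/3 --
    LT 135: heading 0 -> 135
    FD 13.4: (16.142,7.527) -> (6.667,17.002) [heading=135, draw]
    FD 6.6: (6.667,17.002) -> (2,21.669) [heading=135, draw]
    -- iteration 3/3 --
    LT 135: heading 135 -> 270
    FD 13.4: (2,21.669) -> (2,8.269) [heading=270, draw]
    FD 6.6: (2,8.269) -> (2,1.669) [heading=270, draw]
  ]
  -- iteration 3/3 --
  FD 5.8: (2,1.669) -> (2,-4.131) [heading=270, draw]
  RT 180: heading 270 -> 90
  FD 9.7: (2,-4.131) -> (2,5.569) [heading=90, draw]
  REPEAT 3 [
    -- iteration 1/3 --
    LT 135: heading 90 -> 225
    FD 13.4: (2,5.569) -> (-7.475,-3.907) [heading=225, draw]
    FD 6.6: (-7.475,-3.907) -> (-12.142,-8.573) [heading=225, draw]
    -- iteration 2/3 --
    LT 135: heading 225 -> 0
    FD 13.4: (-12.142,-8.573) -> (1.258,-8.573) [heading=0, draw]
    FD 6.6: (1.258,-8.573) -> (7.858,-8.573) [heading=0, draw]
    -- iteration 3/3 --
    LT 135: heading 0 -> 135
    FD 13.4: (7.858,-8.573) -> (-1.617,0.902) [heading=135, draw]
    FD 6.6: (-1.617,0.902) -> (-6.284,5.569) [heading=135, draw]
  ]
]
Final: pos=(-6.284,5.569), heading=135, 24 segment(s) drawn

Answer: -6.284 5.569 135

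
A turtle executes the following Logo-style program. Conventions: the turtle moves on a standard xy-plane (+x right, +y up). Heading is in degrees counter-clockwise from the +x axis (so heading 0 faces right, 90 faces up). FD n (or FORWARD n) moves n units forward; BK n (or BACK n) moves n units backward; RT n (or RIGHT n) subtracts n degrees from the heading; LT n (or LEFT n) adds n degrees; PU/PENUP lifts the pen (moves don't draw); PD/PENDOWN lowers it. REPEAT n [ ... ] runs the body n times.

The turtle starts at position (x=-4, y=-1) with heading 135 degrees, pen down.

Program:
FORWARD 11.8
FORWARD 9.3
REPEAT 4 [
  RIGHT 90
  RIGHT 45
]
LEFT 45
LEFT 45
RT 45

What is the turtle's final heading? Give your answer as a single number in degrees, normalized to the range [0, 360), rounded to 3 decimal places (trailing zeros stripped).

Executing turtle program step by step:
Start: pos=(-4,-1), heading=135, pen down
FD 11.8: (-4,-1) -> (-12.344,7.344) [heading=135, draw]
FD 9.3: (-12.344,7.344) -> (-18.92,13.92) [heading=135, draw]
REPEAT 4 [
  -- iteration 1/4 --
  RT 90: heading 135 -> 45
  RT 45: heading 45 -> 0
  -- iteration 2/4 --
  RT 90: heading 0 -> 270
  RT 45: heading 270 -> 225
  -- iteration 3/4 --
  RT 90: heading 225 -> 135
  RT 45: heading 135 -> 90
  -- iteration 4/4 --
  RT 90: heading 90 -> 0
  RT 45: heading 0 -> 315
]
LT 45: heading 315 -> 0
LT 45: heading 0 -> 45
RT 45: heading 45 -> 0
Final: pos=(-18.92,13.92), heading=0, 2 segment(s) drawn

Answer: 0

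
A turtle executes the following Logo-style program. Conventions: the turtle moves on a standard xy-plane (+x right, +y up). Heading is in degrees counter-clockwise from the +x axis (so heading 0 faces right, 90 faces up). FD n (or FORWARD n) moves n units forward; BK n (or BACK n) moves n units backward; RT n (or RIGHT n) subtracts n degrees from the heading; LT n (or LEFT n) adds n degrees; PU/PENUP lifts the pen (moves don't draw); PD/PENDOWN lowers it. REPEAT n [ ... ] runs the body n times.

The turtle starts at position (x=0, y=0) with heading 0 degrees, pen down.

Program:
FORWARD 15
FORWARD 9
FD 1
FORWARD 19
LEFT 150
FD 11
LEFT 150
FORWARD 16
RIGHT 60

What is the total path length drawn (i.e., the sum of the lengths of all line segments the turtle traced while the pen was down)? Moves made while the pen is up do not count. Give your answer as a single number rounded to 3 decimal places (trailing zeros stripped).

Executing turtle program step by step:
Start: pos=(0,0), heading=0, pen down
FD 15: (0,0) -> (15,0) [heading=0, draw]
FD 9: (15,0) -> (24,0) [heading=0, draw]
FD 1: (24,0) -> (25,0) [heading=0, draw]
FD 19: (25,0) -> (44,0) [heading=0, draw]
LT 150: heading 0 -> 150
FD 11: (44,0) -> (34.474,5.5) [heading=150, draw]
LT 150: heading 150 -> 300
FD 16: (34.474,5.5) -> (42.474,-8.356) [heading=300, draw]
RT 60: heading 300 -> 240
Final: pos=(42.474,-8.356), heading=240, 6 segment(s) drawn

Segment lengths:
  seg 1: (0,0) -> (15,0), length = 15
  seg 2: (15,0) -> (24,0), length = 9
  seg 3: (24,0) -> (25,0), length = 1
  seg 4: (25,0) -> (44,0), length = 19
  seg 5: (44,0) -> (34.474,5.5), length = 11
  seg 6: (34.474,5.5) -> (42.474,-8.356), length = 16
Total = 71

Answer: 71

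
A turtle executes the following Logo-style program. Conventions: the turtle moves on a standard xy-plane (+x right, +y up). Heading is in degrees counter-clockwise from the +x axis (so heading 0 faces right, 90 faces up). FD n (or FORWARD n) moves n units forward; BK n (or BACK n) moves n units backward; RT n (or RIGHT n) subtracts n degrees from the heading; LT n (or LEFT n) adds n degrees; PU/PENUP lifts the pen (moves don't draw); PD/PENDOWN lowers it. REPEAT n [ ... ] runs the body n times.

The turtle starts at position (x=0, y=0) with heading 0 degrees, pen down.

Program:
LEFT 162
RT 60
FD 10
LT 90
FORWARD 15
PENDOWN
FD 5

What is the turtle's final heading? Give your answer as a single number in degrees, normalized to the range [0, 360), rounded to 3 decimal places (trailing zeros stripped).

Answer: 192

Derivation:
Executing turtle program step by step:
Start: pos=(0,0), heading=0, pen down
LT 162: heading 0 -> 162
RT 60: heading 162 -> 102
FD 10: (0,0) -> (-2.079,9.781) [heading=102, draw]
LT 90: heading 102 -> 192
FD 15: (-2.079,9.781) -> (-16.751,6.663) [heading=192, draw]
PD: pen down
FD 5: (-16.751,6.663) -> (-21.642,5.623) [heading=192, draw]
Final: pos=(-21.642,5.623), heading=192, 3 segment(s) drawn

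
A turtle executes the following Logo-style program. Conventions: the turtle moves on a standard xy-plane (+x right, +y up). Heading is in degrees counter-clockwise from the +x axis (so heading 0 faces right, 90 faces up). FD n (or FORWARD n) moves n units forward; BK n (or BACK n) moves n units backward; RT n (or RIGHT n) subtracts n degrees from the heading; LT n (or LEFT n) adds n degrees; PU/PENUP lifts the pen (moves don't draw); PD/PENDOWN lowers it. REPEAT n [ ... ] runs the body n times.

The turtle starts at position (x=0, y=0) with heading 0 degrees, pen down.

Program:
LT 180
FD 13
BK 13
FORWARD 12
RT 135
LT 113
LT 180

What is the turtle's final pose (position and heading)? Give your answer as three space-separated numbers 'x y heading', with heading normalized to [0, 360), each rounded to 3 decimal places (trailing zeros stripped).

Executing turtle program step by step:
Start: pos=(0,0), heading=0, pen down
LT 180: heading 0 -> 180
FD 13: (0,0) -> (-13,0) [heading=180, draw]
BK 13: (-13,0) -> (0,0) [heading=180, draw]
FD 12: (0,0) -> (-12,0) [heading=180, draw]
RT 135: heading 180 -> 45
LT 113: heading 45 -> 158
LT 180: heading 158 -> 338
Final: pos=(-12,0), heading=338, 3 segment(s) drawn

Answer: -12 0 338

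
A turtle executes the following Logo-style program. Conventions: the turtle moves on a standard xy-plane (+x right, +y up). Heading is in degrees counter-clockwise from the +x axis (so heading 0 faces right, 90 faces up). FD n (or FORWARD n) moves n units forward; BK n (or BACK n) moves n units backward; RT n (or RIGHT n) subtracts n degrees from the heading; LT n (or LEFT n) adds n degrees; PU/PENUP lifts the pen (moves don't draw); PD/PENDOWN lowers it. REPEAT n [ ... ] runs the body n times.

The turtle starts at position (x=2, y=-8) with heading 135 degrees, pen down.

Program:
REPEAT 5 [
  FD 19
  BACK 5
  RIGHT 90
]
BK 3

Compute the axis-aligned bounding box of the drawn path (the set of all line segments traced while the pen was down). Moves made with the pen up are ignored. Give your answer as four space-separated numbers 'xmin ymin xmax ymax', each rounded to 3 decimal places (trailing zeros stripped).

Answer: -11.435 -11.536 15.435 15.335

Derivation:
Executing turtle program step by step:
Start: pos=(2,-8), heading=135, pen down
REPEAT 5 [
  -- iteration 1/5 --
  FD 19: (2,-8) -> (-11.435,5.435) [heading=135, draw]
  BK 5: (-11.435,5.435) -> (-7.899,1.899) [heading=135, draw]
  RT 90: heading 135 -> 45
  -- iteration 2/5 --
  FD 19: (-7.899,1.899) -> (5.536,15.335) [heading=45, draw]
  BK 5: (5.536,15.335) -> (2,11.799) [heading=45, draw]
  RT 90: heading 45 -> 315
  -- iteration 3/5 --
  FD 19: (2,11.799) -> (15.435,-1.636) [heading=315, draw]
  BK 5: (15.435,-1.636) -> (11.899,1.899) [heading=315, draw]
  RT 90: heading 315 -> 225
  -- iteration 4/5 --
  FD 19: (11.899,1.899) -> (-1.536,-11.536) [heading=225, draw]
  BK 5: (-1.536,-11.536) -> (2,-8) [heading=225, draw]
  RT 90: heading 225 -> 135
  -- iteration 5/5 --
  FD 19: (2,-8) -> (-11.435,5.435) [heading=135, draw]
  BK 5: (-11.435,5.435) -> (-7.899,1.899) [heading=135, draw]
  RT 90: heading 135 -> 45
]
BK 3: (-7.899,1.899) -> (-10.021,-0.222) [heading=45, draw]
Final: pos=(-10.021,-0.222), heading=45, 11 segment(s) drawn

Segment endpoints: x in {-11.435, -11.435, -10.021, -7.899, -7.899, -1.536, 2, 2, 2, 5.536, 11.899, 15.435}, y in {-11.536, -8, -1.636, -0.222, 1.899, 1.899, 1.899, 5.435, 5.435, 11.799, 15.335}
xmin=-11.435, ymin=-11.536, xmax=15.435, ymax=15.335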